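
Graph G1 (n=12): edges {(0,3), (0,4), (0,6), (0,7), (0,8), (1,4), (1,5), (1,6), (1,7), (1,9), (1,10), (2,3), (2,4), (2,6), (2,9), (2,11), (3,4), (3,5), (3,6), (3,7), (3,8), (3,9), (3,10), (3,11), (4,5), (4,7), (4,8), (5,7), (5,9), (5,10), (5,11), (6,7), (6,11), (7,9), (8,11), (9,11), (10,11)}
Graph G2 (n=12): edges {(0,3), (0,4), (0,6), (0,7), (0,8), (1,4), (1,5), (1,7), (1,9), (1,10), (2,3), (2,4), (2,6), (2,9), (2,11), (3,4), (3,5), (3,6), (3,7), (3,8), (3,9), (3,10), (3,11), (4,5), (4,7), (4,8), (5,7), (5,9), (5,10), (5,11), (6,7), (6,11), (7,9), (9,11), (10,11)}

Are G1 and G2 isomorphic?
No, not isomorphic

The graphs are NOT isomorphic.

Counting edges: G1 has 37 edge(s); G2 has 35 edge(s).
Edge count is an isomorphism invariant (a bijection on vertices induces a bijection on edges), so differing edge counts rule out isomorphism.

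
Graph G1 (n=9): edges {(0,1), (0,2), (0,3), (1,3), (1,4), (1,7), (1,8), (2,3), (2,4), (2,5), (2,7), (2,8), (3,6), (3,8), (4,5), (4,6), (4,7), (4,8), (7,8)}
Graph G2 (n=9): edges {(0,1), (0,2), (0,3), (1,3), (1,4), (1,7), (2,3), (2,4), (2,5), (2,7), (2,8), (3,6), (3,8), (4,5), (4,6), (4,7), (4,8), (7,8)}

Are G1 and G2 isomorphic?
No, not isomorphic

The graphs are NOT isomorphic.

Counting edges: G1 has 19 edge(s); G2 has 18 edge(s).
Edge count is an isomorphism invariant (a bijection on vertices induces a bijection on edges), so differing edge counts rule out isomorphism.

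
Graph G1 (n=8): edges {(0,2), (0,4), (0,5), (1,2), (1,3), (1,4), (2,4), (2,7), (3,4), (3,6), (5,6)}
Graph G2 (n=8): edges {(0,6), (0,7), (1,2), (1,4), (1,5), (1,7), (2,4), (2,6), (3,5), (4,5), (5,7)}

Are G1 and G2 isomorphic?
Yes, isomorphic

The graphs are isomorphic.
One valid mapping φ: V(G1) → V(G2): 0→7, 1→4, 2→5, 3→2, 4→1, 5→0, 6→6, 7→3

Verify φ preserves adjacency — for each edge of G1, its image is an edge of G2:
  (0,2) → (φ(0),φ(2)) = (5,7) ∈ E(G2) ✓
  (0,4) → (φ(0),φ(4)) = (1,7) ∈ E(G2) ✓
  (0,5) → (φ(0),φ(5)) = (0,7) ∈ E(G2) ✓
  (1,2) → (φ(1),φ(2)) = (4,5) ∈ E(G2) ✓
  (1,3) → (φ(1),φ(3)) = (2,4) ∈ E(G2) ✓
  (1,4) → (φ(1),φ(4)) = (1,4) ∈ E(G2) ✓
  (2,4) → (φ(2),φ(4)) = (1,5) ∈ E(G2) ✓
  (2,7) → (φ(2),φ(7)) = (3,5) ∈ E(G2) ✓
  (3,4) → (φ(3),φ(4)) = (1,2) ∈ E(G2) ✓
  (3,6) → (φ(3),φ(6)) = (2,6) ∈ E(G2) ✓
  (5,6) → (φ(5),φ(6)) = (0,6) ∈ E(G2) ✓
All 11 edges of G1 map to edges of G2, and |E(G1)| = |E(G2)| = 11, so φ is a bijection on edges as well as vertices. Hence G1 ≅ G2.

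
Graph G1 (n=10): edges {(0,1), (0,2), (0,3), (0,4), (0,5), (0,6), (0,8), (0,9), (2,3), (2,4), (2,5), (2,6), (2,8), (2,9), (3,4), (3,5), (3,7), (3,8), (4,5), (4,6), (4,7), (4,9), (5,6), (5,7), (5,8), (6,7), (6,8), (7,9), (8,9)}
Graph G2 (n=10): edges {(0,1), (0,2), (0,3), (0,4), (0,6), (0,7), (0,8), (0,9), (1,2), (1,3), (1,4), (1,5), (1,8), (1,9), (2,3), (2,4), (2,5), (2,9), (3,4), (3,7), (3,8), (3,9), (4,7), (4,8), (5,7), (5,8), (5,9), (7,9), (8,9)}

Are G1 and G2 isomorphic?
Yes, isomorphic

The graphs are isomorphic.
One valid mapping φ: V(G1) → V(G2): 0→0, 1→6, 2→3, 3→8, 4→9, 5→1, 6→2, 7→5, 8→4, 9→7

Verify φ preserves adjacency — for each edge of G1, its image is an edge of G2:
  (0,1) → (φ(0),φ(1)) = (0,6) ∈ E(G2) ✓
  (0,2) → (φ(0),φ(2)) = (0,3) ∈ E(G2) ✓
  (0,3) → (φ(0),φ(3)) = (0,8) ∈ E(G2) ✓
  (0,4) → (φ(0),φ(4)) = (0,9) ∈ E(G2) ✓
  (0,5) → (φ(0),φ(5)) = (0,1) ∈ E(G2) ✓
  (0,6) → (φ(0),φ(6)) = (0,2) ∈ E(G2) ✓
  (0,8) → (φ(0),φ(8)) = (0,4) ∈ E(G2) ✓
  (0,9) → (φ(0),φ(9)) = (0,7) ∈ E(G2) ✓
  (2,3) → (φ(2),φ(3)) = (3,8) ∈ E(G2) ✓
  (2,4) → (φ(2),φ(4)) = (3,9) ∈ E(G2) ✓
  (2,5) → (φ(2),φ(5)) = (1,3) ∈ E(G2) ✓
  (2,6) → (φ(2),φ(6)) = (2,3) ∈ E(G2) ✓
  (2,8) → (φ(2),φ(8)) = (3,4) ∈ E(G2) ✓
  (2,9) → (φ(2),φ(9)) = (3,7) ∈ E(G2) ✓
  (3,4) → (φ(3),φ(4)) = (8,9) ∈ E(G2) ✓
  (3,5) → (φ(3),φ(5)) = (1,8) ∈ E(G2) ✓
  (3,7) → (φ(3),φ(7)) = (5,8) ∈ E(G2) ✓
  (3,8) → (φ(3),φ(8)) = (4,8) ∈ E(G2) ✓
  (4,5) → (φ(4),φ(5)) = (1,9) ∈ E(G2) ✓
  (4,6) → (φ(4),φ(6)) = (2,9) ∈ E(G2) ✓
  (4,7) → (φ(4),φ(7)) = (5,9) ∈ E(G2) ✓
  (4,9) → (φ(4),φ(9)) = (7,9) ∈ E(G2) ✓
  (5,6) → (φ(5),φ(6)) = (1,2) ∈ E(G2) ✓
  (5,7) → (φ(5),φ(7)) = (1,5) ∈ E(G2) ✓
  (5,8) → (φ(5),φ(8)) = (1,4) ∈ E(G2) ✓
  (6,7) → (φ(6),φ(7)) = (2,5) ∈ E(G2) ✓
  (6,8) → (φ(6),φ(8)) = (2,4) ∈ E(G2) ✓
  (7,9) → (φ(7),φ(9)) = (5,7) ∈ E(G2) ✓
  (8,9) → (φ(8),φ(9)) = (4,7) ∈ E(G2) ✓
All 29 edges of G1 map to edges of G2, and |E(G1)| = |E(G2)| = 29, so φ is a bijection on edges as well as vertices. Hence G1 ≅ G2.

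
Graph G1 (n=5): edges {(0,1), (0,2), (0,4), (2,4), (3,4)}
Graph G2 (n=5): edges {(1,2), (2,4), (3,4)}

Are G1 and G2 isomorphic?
No, not isomorphic

The graphs are NOT isomorphic.

Connected components of G1: 1 component(s) with vertex sets [[0, 1, 2, 3, 4]], sizes [5].
Connected components of G2: 2 component(s) with vertex sets [[0], [1, 2, 3, 4]], sizes [1, 4].
The number of connected components (and the multiset of component sizes) is an isomorphism invariant — an isomorphism maps each component of G1 bijectively onto a component of G2. Since G1 has 1 component(s) and G2 has 2, they cannot be isomorphic.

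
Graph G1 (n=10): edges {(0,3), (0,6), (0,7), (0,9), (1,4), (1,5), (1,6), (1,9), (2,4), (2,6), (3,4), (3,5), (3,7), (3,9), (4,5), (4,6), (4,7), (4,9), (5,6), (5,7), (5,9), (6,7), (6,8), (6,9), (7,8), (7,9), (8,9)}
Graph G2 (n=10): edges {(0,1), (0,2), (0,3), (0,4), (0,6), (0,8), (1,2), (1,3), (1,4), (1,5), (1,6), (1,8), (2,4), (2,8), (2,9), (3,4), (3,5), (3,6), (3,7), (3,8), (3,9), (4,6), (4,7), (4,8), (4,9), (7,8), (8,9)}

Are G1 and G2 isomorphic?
Yes, isomorphic

The graphs are isomorphic.
One valid mapping φ: V(G1) → V(G2): 0→9, 1→6, 2→5, 3→2, 4→1, 5→0, 6→3, 7→8, 8→7, 9→4

Verify φ preserves adjacency — for each edge of G1, its image is an edge of G2:
  (0,3) → (φ(0),φ(3)) = (2,9) ∈ E(G2) ✓
  (0,6) → (φ(0),φ(6)) = (3,9) ∈ E(G2) ✓
  (0,7) → (φ(0),φ(7)) = (8,9) ∈ E(G2) ✓
  (0,9) → (φ(0),φ(9)) = (4,9) ∈ E(G2) ✓
  (1,4) → (φ(1),φ(4)) = (1,6) ∈ E(G2) ✓
  (1,5) → (φ(1),φ(5)) = (0,6) ∈ E(G2) ✓
  (1,6) → (φ(1),φ(6)) = (3,6) ∈ E(G2) ✓
  (1,9) → (φ(1),φ(9)) = (4,6) ∈ E(G2) ✓
  (2,4) → (φ(2),φ(4)) = (1,5) ∈ E(G2) ✓
  (2,6) → (φ(2),φ(6)) = (3,5) ∈ E(G2) ✓
  (3,4) → (φ(3),φ(4)) = (1,2) ∈ E(G2) ✓
  (3,5) → (φ(3),φ(5)) = (0,2) ∈ E(G2) ✓
  (3,7) → (φ(3),φ(7)) = (2,8) ∈ E(G2) ✓
  (3,9) → (φ(3),φ(9)) = (2,4) ∈ E(G2) ✓
  (4,5) → (φ(4),φ(5)) = (0,1) ∈ E(G2) ✓
  (4,6) → (φ(4),φ(6)) = (1,3) ∈ E(G2) ✓
  (4,7) → (φ(4),φ(7)) = (1,8) ∈ E(G2) ✓
  (4,9) → (φ(4),φ(9)) = (1,4) ∈ E(G2) ✓
  (5,6) → (φ(5),φ(6)) = (0,3) ∈ E(G2) ✓
  (5,7) → (φ(5),φ(7)) = (0,8) ∈ E(G2) ✓
  (5,9) → (φ(5),φ(9)) = (0,4) ∈ E(G2) ✓
  (6,7) → (φ(6),φ(7)) = (3,8) ∈ E(G2) ✓
  (6,8) → (φ(6),φ(8)) = (3,7) ∈ E(G2) ✓
  (6,9) → (φ(6),φ(9)) = (3,4) ∈ E(G2) ✓
  (7,8) → (φ(7),φ(8)) = (7,8) ∈ E(G2) ✓
  (7,9) → (φ(7),φ(9)) = (4,8) ∈ E(G2) ✓
  (8,9) → (φ(8),φ(9)) = (4,7) ∈ E(G2) ✓
All 27 edges of G1 map to edges of G2, and |E(G1)| = |E(G2)| = 27, so φ is a bijection on edges as well as vertices. Hence G1 ≅ G2.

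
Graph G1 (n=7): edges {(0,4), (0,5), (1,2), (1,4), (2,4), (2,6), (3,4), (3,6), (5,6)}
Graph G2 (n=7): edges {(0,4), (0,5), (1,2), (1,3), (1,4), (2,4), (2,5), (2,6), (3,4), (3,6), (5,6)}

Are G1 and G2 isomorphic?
No, not isomorphic

The graphs are NOT isomorphic.

Counting edges: G1 has 9 edge(s); G2 has 11 edge(s).
Edge count is an isomorphism invariant (a bijection on vertices induces a bijection on edges), so differing edge counts rule out isomorphism.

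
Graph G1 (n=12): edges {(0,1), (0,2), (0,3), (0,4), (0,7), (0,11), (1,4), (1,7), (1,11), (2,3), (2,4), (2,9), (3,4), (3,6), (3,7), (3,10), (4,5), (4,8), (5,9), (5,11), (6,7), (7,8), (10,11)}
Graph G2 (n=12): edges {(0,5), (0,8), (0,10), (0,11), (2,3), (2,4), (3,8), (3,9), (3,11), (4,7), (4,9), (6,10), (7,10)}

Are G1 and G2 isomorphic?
No, not isomorphic

The graphs are NOT isomorphic.

Connected components of G1: 1 component(s) with vertex sets [[0, 1, 2, 3, 4, 5, 6, 7, 8, 9, 10, 11]], sizes [12].
Connected components of G2: 2 component(s) with vertex sets [[1], [0, 2, 3, 4, 5, 6, 7, 8, 9, 10, 11]], sizes [1, 11].
The number of connected components (and the multiset of component sizes) is an isomorphism invariant — an isomorphism maps each component of G1 bijectively onto a component of G2. Since G1 has 1 component(s) and G2 has 2, they cannot be isomorphic.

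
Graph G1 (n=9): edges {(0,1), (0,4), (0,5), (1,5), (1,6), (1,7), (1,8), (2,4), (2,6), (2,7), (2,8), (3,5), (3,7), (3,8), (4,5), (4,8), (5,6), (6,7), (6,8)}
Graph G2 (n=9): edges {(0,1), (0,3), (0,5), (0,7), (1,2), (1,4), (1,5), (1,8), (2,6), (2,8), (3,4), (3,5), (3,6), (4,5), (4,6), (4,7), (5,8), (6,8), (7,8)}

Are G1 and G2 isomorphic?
Yes, isomorphic

The graphs are isomorphic.
One valid mapping φ: V(G1) → V(G2): 0→2, 1→1, 2→3, 3→7, 4→6, 5→8, 6→5, 7→0, 8→4

Verify φ preserves adjacency — for each edge of G1, its image is an edge of G2:
  (0,1) → (φ(0),φ(1)) = (1,2) ∈ E(G2) ✓
  (0,4) → (φ(0),φ(4)) = (2,6) ∈ E(G2) ✓
  (0,5) → (φ(0),φ(5)) = (2,8) ∈ E(G2) ✓
  (1,5) → (φ(1),φ(5)) = (1,8) ∈ E(G2) ✓
  (1,6) → (φ(1),φ(6)) = (1,5) ∈ E(G2) ✓
  (1,7) → (φ(1),φ(7)) = (0,1) ∈ E(G2) ✓
  (1,8) → (φ(1),φ(8)) = (1,4) ∈ E(G2) ✓
  (2,4) → (φ(2),φ(4)) = (3,6) ∈ E(G2) ✓
  (2,6) → (φ(2),φ(6)) = (3,5) ∈ E(G2) ✓
  (2,7) → (φ(2),φ(7)) = (0,3) ∈ E(G2) ✓
  (2,8) → (φ(2),φ(8)) = (3,4) ∈ E(G2) ✓
  (3,5) → (φ(3),φ(5)) = (7,8) ∈ E(G2) ✓
  (3,7) → (φ(3),φ(7)) = (0,7) ∈ E(G2) ✓
  (3,8) → (φ(3),φ(8)) = (4,7) ∈ E(G2) ✓
  (4,5) → (φ(4),φ(5)) = (6,8) ∈ E(G2) ✓
  (4,8) → (φ(4),φ(8)) = (4,6) ∈ E(G2) ✓
  (5,6) → (φ(5),φ(6)) = (5,8) ∈ E(G2) ✓
  (6,7) → (φ(6),φ(7)) = (0,5) ∈ E(G2) ✓
  (6,8) → (φ(6),φ(8)) = (4,5) ∈ E(G2) ✓
All 19 edges of G1 map to edges of G2, and |E(G1)| = |E(G2)| = 19, so φ is a bijection on edges as well as vertices. Hence G1 ≅ G2.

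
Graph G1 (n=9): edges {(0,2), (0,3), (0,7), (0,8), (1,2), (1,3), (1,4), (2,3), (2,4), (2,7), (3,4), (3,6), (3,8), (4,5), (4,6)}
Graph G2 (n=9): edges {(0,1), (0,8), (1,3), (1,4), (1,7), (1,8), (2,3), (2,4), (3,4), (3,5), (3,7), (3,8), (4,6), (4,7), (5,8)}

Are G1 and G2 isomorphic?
Yes, isomorphic

The graphs are isomorphic.
One valid mapping φ: V(G1) → V(G2): 0→8, 1→7, 2→1, 3→3, 4→4, 5→6, 6→2, 7→0, 8→5

Verify φ preserves adjacency — for each edge of G1, its image is an edge of G2:
  (0,2) → (φ(0),φ(2)) = (1,8) ∈ E(G2) ✓
  (0,3) → (φ(0),φ(3)) = (3,8) ∈ E(G2) ✓
  (0,7) → (φ(0),φ(7)) = (0,8) ∈ E(G2) ✓
  (0,8) → (φ(0),φ(8)) = (5,8) ∈ E(G2) ✓
  (1,2) → (φ(1),φ(2)) = (1,7) ∈ E(G2) ✓
  (1,3) → (φ(1),φ(3)) = (3,7) ∈ E(G2) ✓
  (1,4) → (φ(1),φ(4)) = (4,7) ∈ E(G2) ✓
  (2,3) → (φ(2),φ(3)) = (1,3) ∈ E(G2) ✓
  (2,4) → (φ(2),φ(4)) = (1,4) ∈ E(G2) ✓
  (2,7) → (φ(2),φ(7)) = (0,1) ∈ E(G2) ✓
  (3,4) → (φ(3),φ(4)) = (3,4) ∈ E(G2) ✓
  (3,6) → (φ(3),φ(6)) = (2,3) ∈ E(G2) ✓
  (3,8) → (φ(3),φ(8)) = (3,5) ∈ E(G2) ✓
  (4,5) → (φ(4),φ(5)) = (4,6) ∈ E(G2) ✓
  (4,6) → (φ(4),φ(6)) = (2,4) ∈ E(G2) ✓
All 15 edges of G1 map to edges of G2, and |E(G1)| = |E(G2)| = 15, so φ is a bijection on edges as well as vertices. Hence G1 ≅ G2.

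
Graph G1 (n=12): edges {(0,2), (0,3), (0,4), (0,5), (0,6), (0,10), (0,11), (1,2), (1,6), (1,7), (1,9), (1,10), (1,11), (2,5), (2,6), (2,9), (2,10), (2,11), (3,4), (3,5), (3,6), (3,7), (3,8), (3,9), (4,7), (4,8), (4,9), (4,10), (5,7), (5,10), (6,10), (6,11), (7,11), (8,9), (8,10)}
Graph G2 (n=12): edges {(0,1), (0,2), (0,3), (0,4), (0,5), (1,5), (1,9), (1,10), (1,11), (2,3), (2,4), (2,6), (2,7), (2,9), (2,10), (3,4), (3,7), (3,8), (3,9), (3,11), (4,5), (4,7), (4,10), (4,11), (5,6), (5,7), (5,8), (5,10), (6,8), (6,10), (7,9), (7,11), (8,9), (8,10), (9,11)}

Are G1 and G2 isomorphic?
Yes, isomorphic

The graphs are isomorphic.
One valid mapping φ: V(G1) → V(G2): 0→4, 1→9, 2→3, 3→5, 4→10, 5→0, 6→7, 7→1, 8→6, 9→8, 10→2, 11→11

Verify φ preserves adjacency — for each edge of G1, its image is an edge of G2:
  (0,2) → (φ(0),φ(2)) = (3,4) ∈ E(G2) ✓
  (0,3) → (φ(0),φ(3)) = (4,5) ∈ E(G2) ✓
  (0,4) → (φ(0),φ(4)) = (4,10) ∈ E(G2) ✓
  (0,5) → (φ(0),φ(5)) = (0,4) ∈ E(G2) ✓
  (0,6) → (φ(0),φ(6)) = (4,7) ∈ E(G2) ✓
  (0,10) → (φ(0),φ(10)) = (2,4) ∈ E(G2) ✓
  (0,11) → (φ(0),φ(11)) = (4,11) ∈ E(G2) ✓
  (1,2) → (φ(1),φ(2)) = (3,9) ∈ E(G2) ✓
  (1,6) → (φ(1),φ(6)) = (7,9) ∈ E(G2) ✓
  (1,7) → (φ(1),φ(7)) = (1,9) ∈ E(G2) ✓
  (1,9) → (φ(1),φ(9)) = (8,9) ∈ E(G2) ✓
  (1,10) → (φ(1),φ(10)) = (2,9) ∈ E(G2) ✓
  (1,11) → (φ(1),φ(11)) = (9,11) ∈ E(G2) ✓
  (2,5) → (φ(2),φ(5)) = (0,3) ∈ E(G2) ✓
  (2,6) → (φ(2),φ(6)) = (3,7) ∈ E(G2) ✓
  (2,9) → (φ(2),φ(9)) = (3,8) ∈ E(G2) ✓
  (2,10) → (φ(2),φ(10)) = (2,3) ∈ E(G2) ✓
  (2,11) → (φ(2),φ(11)) = (3,11) ∈ E(G2) ✓
  (3,4) → (φ(3),φ(4)) = (5,10) ∈ E(G2) ✓
  (3,5) → (φ(3),φ(5)) = (0,5) ∈ E(G2) ✓
  (3,6) → (φ(3),φ(6)) = (5,7) ∈ E(G2) ✓
  (3,7) → (φ(3),φ(7)) = (1,5) ∈ E(G2) ✓
  (3,8) → (φ(3),φ(8)) = (5,6) ∈ E(G2) ✓
  (3,9) → (φ(3),φ(9)) = (5,8) ∈ E(G2) ✓
  (4,7) → (φ(4),φ(7)) = (1,10) ∈ E(G2) ✓
  (4,8) → (φ(4),φ(8)) = (6,10) ∈ E(G2) ✓
  (4,9) → (φ(4),φ(9)) = (8,10) ∈ E(G2) ✓
  (4,10) → (φ(4),φ(10)) = (2,10) ∈ E(G2) ✓
  (5,7) → (φ(5),φ(7)) = (0,1) ∈ E(G2) ✓
  (5,10) → (φ(5),φ(10)) = (0,2) ∈ E(G2) ✓
  (6,10) → (φ(6),φ(10)) = (2,7) ∈ E(G2) ✓
  (6,11) → (φ(6),φ(11)) = (7,11) ∈ E(G2) ✓
  (7,11) → (φ(7),φ(11)) = (1,11) ∈ E(G2) ✓
  (8,9) → (φ(8),φ(9)) = (6,8) ∈ E(G2) ✓
  (8,10) → (φ(8),φ(10)) = (2,6) ∈ E(G2) ✓
All 35 edges of G1 map to edges of G2, and |E(G1)| = |E(G2)| = 35, so φ is a bijection on edges as well as vertices. Hence G1 ≅ G2.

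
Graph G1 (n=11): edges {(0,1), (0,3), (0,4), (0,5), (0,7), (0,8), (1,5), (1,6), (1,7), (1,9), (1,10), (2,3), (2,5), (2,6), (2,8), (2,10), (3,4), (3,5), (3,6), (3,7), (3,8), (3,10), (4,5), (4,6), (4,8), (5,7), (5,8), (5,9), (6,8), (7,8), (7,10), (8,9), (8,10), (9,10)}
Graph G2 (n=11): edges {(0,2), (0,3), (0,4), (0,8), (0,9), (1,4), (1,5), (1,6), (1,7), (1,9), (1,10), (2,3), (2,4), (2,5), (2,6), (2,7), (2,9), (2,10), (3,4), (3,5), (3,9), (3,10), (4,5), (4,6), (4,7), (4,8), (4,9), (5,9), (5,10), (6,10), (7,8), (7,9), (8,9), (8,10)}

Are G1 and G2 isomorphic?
Yes, isomorphic

The graphs are isomorphic.
One valid mapping φ: V(G1) → V(G2): 0→3, 1→10, 2→7, 3→9, 4→0, 5→2, 6→8, 7→5, 8→4, 9→6, 10→1

Verify φ preserves adjacency — for each edge of G1, its image is an edge of G2:
  (0,1) → (φ(0),φ(1)) = (3,10) ∈ E(G2) ✓
  (0,3) → (φ(0),φ(3)) = (3,9) ∈ E(G2) ✓
  (0,4) → (φ(0),φ(4)) = (0,3) ∈ E(G2) ✓
  (0,5) → (φ(0),φ(5)) = (2,3) ∈ E(G2) ✓
  (0,7) → (φ(0),φ(7)) = (3,5) ∈ E(G2) ✓
  (0,8) → (φ(0),φ(8)) = (3,4) ∈ E(G2) ✓
  (1,5) → (φ(1),φ(5)) = (2,10) ∈ E(G2) ✓
  (1,6) → (φ(1),φ(6)) = (8,10) ∈ E(G2) ✓
  (1,7) → (φ(1),φ(7)) = (5,10) ∈ E(G2) ✓
  (1,9) → (φ(1),φ(9)) = (6,10) ∈ E(G2) ✓
  (1,10) → (φ(1),φ(10)) = (1,10) ∈ E(G2) ✓
  (2,3) → (φ(2),φ(3)) = (7,9) ∈ E(G2) ✓
  (2,5) → (φ(2),φ(5)) = (2,7) ∈ E(G2) ✓
  (2,6) → (φ(2),φ(6)) = (7,8) ∈ E(G2) ✓
  (2,8) → (φ(2),φ(8)) = (4,7) ∈ E(G2) ✓
  (2,10) → (φ(2),φ(10)) = (1,7) ∈ E(G2) ✓
  (3,4) → (φ(3),φ(4)) = (0,9) ∈ E(G2) ✓
  (3,5) → (φ(3),φ(5)) = (2,9) ∈ E(G2) ✓
  (3,6) → (φ(3),φ(6)) = (8,9) ∈ E(G2) ✓
  (3,7) → (φ(3),φ(7)) = (5,9) ∈ E(G2) ✓
  (3,8) → (φ(3),φ(8)) = (4,9) ∈ E(G2) ✓
  (3,10) → (φ(3),φ(10)) = (1,9) ∈ E(G2) ✓
  (4,5) → (φ(4),φ(5)) = (0,2) ∈ E(G2) ✓
  (4,6) → (φ(4),φ(6)) = (0,8) ∈ E(G2) ✓
  (4,8) → (φ(4),φ(8)) = (0,4) ∈ E(G2) ✓
  (5,7) → (φ(5),φ(7)) = (2,5) ∈ E(G2) ✓
  (5,8) → (φ(5),φ(8)) = (2,4) ∈ E(G2) ✓
  (5,9) → (φ(5),φ(9)) = (2,6) ∈ E(G2) ✓
  (6,8) → (φ(6),φ(8)) = (4,8) ∈ E(G2) ✓
  (7,8) → (φ(7),φ(8)) = (4,5) ∈ E(G2) ✓
  (7,10) → (φ(7),φ(10)) = (1,5) ∈ E(G2) ✓
  (8,9) → (φ(8),φ(9)) = (4,6) ∈ E(G2) ✓
  (8,10) → (φ(8),φ(10)) = (1,4) ∈ E(G2) ✓
  (9,10) → (φ(9),φ(10)) = (1,6) ∈ E(G2) ✓
All 34 edges of G1 map to edges of G2, and |E(G1)| = |E(G2)| = 34, so φ is a bijection on edges as well as vertices. Hence G1 ≅ G2.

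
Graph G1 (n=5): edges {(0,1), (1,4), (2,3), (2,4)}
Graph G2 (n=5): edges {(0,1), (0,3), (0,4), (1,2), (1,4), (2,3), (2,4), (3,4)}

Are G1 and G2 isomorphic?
No, not isomorphic

The graphs are NOT isomorphic.

Counting triangles (3-cliques): G1 has 0, G2 has 4.
Triangle count is an isomorphism invariant, so differing triangle counts rule out isomorphism.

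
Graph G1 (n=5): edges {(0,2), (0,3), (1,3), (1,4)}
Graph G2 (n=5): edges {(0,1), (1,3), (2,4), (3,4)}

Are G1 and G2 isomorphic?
Yes, isomorphic

The graphs are isomorphic.
One valid mapping φ: V(G1) → V(G2): 0→4, 1→1, 2→2, 3→3, 4→0

Verify φ preserves adjacency — for each edge of G1, its image is an edge of G2:
  (0,2) → (φ(0),φ(2)) = (2,4) ∈ E(G2) ✓
  (0,3) → (φ(0),φ(3)) = (3,4) ∈ E(G2) ✓
  (1,3) → (φ(1),φ(3)) = (1,3) ∈ E(G2) ✓
  (1,4) → (φ(1),φ(4)) = (0,1) ∈ E(G2) ✓
All 4 edges of G1 map to edges of G2, and |E(G1)| = |E(G2)| = 4, so φ is a bijection on edges as well as vertices. Hence G1 ≅ G2.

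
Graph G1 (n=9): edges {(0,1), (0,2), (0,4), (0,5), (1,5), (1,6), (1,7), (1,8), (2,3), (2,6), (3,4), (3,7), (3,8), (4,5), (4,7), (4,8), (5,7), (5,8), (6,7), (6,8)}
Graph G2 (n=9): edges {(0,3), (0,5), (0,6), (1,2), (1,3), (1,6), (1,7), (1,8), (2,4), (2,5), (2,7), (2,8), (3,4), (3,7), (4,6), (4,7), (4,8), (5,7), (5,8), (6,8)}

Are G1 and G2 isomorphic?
Yes, isomorphic

The graphs are isomorphic.
One valid mapping φ: V(G1) → V(G2): 0→5, 1→7, 2→0, 3→6, 4→8, 5→2, 6→3, 7→4, 8→1

Verify φ preserves adjacency — for each edge of G1, its image is an edge of G2:
  (0,1) → (φ(0),φ(1)) = (5,7) ∈ E(G2) ✓
  (0,2) → (φ(0),φ(2)) = (0,5) ∈ E(G2) ✓
  (0,4) → (φ(0),φ(4)) = (5,8) ∈ E(G2) ✓
  (0,5) → (φ(0),φ(5)) = (2,5) ∈ E(G2) ✓
  (1,5) → (φ(1),φ(5)) = (2,7) ∈ E(G2) ✓
  (1,6) → (φ(1),φ(6)) = (3,7) ∈ E(G2) ✓
  (1,7) → (φ(1),φ(7)) = (4,7) ∈ E(G2) ✓
  (1,8) → (φ(1),φ(8)) = (1,7) ∈ E(G2) ✓
  (2,3) → (φ(2),φ(3)) = (0,6) ∈ E(G2) ✓
  (2,6) → (φ(2),φ(6)) = (0,3) ∈ E(G2) ✓
  (3,4) → (φ(3),φ(4)) = (6,8) ∈ E(G2) ✓
  (3,7) → (φ(3),φ(7)) = (4,6) ∈ E(G2) ✓
  (3,8) → (φ(3),φ(8)) = (1,6) ∈ E(G2) ✓
  (4,5) → (φ(4),φ(5)) = (2,8) ∈ E(G2) ✓
  (4,7) → (φ(4),φ(7)) = (4,8) ∈ E(G2) ✓
  (4,8) → (φ(4),φ(8)) = (1,8) ∈ E(G2) ✓
  (5,7) → (φ(5),φ(7)) = (2,4) ∈ E(G2) ✓
  (5,8) → (φ(5),φ(8)) = (1,2) ∈ E(G2) ✓
  (6,7) → (φ(6),φ(7)) = (3,4) ∈ E(G2) ✓
  (6,8) → (φ(6),φ(8)) = (1,3) ∈ E(G2) ✓
All 20 edges of G1 map to edges of G2, and |E(G1)| = |E(G2)| = 20, so φ is a bijection on edges as well as vertices. Hence G1 ≅ G2.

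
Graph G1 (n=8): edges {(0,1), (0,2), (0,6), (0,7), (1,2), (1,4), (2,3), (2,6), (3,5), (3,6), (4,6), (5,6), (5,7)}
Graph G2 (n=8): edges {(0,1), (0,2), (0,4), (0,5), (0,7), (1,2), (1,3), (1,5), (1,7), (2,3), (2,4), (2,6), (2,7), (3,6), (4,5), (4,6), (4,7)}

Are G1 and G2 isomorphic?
No, not isomorphic

The graphs are NOT isomorphic.

Counting triangles (3-cliques): G1 has 4, G2 has 12.
Triangle count is an isomorphism invariant, so differing triangle counts rule out isomorphism.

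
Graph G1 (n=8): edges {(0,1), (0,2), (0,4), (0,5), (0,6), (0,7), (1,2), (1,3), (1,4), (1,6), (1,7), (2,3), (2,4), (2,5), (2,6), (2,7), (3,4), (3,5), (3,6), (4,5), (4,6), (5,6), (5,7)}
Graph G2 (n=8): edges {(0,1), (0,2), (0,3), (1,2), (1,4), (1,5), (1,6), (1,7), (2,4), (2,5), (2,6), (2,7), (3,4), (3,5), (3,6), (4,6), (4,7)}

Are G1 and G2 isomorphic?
No, not isomorphic

The graphs are NOT isomorphic.

Degrees in G1: deg(0)=6, deg(1)=6, deg(2)=7, deg(3)=5, deg(4)=6, deg(5)=6, deg(6)=6, deg(7)=4.
Sorted degree sequence of G1: [7, 6, 6, 6, 6, 6, 5, 4].
Degrees in G2: deg(0)=3, deg(1)=6, deg(2)=6, deg(3)=4, deg(4)=5, deg(5)=3, deg(6)=4, deg(7)=3.
Sorted degree sequence of G2: [6, 6, 5, 4, 4, 3, 3, 3].
The (sorted) degree sequence is an isomorphism invariant, so since G1 and G2 have different degree sequences they cannot be isomorphic.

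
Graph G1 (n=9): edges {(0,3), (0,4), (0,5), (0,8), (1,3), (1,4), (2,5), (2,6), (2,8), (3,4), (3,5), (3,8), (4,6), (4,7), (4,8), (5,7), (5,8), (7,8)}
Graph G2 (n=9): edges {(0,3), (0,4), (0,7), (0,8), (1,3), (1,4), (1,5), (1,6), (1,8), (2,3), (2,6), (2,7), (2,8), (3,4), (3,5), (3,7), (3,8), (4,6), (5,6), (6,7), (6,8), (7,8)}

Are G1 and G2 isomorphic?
No, not isomorphic

The graphs are NOT isomorphic.

Degrees in G1: deg(0)=4, deg(1)=2, deg(2)=3, deg(3)=5, deg(4)=6, deg(5)=5, deg(6)=2, deg(7)=3, deg(8)=6.
Sorted degree sequence of G1: [6, 6, 5, 5, 4, 3, 3, 2, 2].
Degrees in G2: deg(0)=4, deg(1)=5, deg(2)=4, deg(3)=7, deg(4)=4, deg(5)=3, deg(6)=6, deg(7)=5, deg(8)=6.
Sorted degree sequence of G2: [7, 6, 6, 5, 5, 4, 4, 4, 3].
The (sorted) degree sequence is an isomorphism invariant, so since G1 and G2 have different degree sequences they cannot be isomorphic.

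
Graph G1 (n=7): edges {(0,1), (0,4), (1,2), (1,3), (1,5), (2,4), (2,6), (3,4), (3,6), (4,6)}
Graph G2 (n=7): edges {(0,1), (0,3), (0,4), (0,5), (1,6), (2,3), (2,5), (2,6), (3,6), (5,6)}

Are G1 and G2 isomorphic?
Yes, isomorphic

The graphs are isomorphic.
One valid mapping φ: V(G1) → V(G2): 0→1, 1→0, 2→5, 3→3, 4→6, 5→4, 6→2

Verify φ preserves adjacency — for each edge of G1, its image is an edge of G2:
  (0,1) → (φ(0),φ(1)) = (0,1) ∈ E(G2) ✓
  (0,4) → (φ(0),φ(4)) = (1,6) ∈ E(G2) ✓
  (1,2) → (φ(1),φ(2)) = (0,5) ∈ E(G2) ✓
  (1,3) → (φ(1),φ(3)) = (0,3) ∈ E(G2) ✓
  (1,5) → (φ(1),φ(5)) = (0,4) ∈ E(G2) ✓
  (2,4) → (φ(2),φ(4)) = (5,6) ∈ E(G2) ✓
  (2,6) → (φ(2),φ(6)) = (2,5) ∈ E(G2) ✓
  (3,4) → (φ(3),φ(4)) = (3,6) ∈ E(G2) ✓
  (3,6) → (φ(3),φ(6)) = (2,3) ∈ E(G2) ✓
  (4,6) → (φ(4),φ(6)) = (2,6) ∈ E(G2) ✓
All 10 edges of G1 map to edges of G2, and |E(G1)| = |E(G2)| = 10, so φ is a bijection on edges as well as vertices. Hence G1 ≅ G2.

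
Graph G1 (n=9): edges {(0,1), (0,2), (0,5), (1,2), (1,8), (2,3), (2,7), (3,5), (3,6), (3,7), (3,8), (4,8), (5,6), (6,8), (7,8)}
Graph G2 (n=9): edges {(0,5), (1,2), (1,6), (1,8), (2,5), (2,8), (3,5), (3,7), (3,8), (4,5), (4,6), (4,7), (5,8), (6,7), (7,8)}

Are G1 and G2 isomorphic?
Yes, isomorphic

The graphs are isomorphic.
One valid mapping φ: V(G1) → V(G2): 0→6, 1→4, 2→7, 3→8, 4→0, 5→1, 6→2, 7→3, 8→5

Verify φ preserves adjacency — for each edge of G1, its image is an edge of G2:
  (0,1) → (φ(0),φ(1)) = (4,6) ∈ E(G2) ✓
  (0,2) → (φ(0),φ(2)) = (6,7) ∈ E(G2) ✓
  (0,5) → (φ(0),φ(5)) = (1,6) ∈ E(G2) ✓
  (1,2) → (φ(1),φ(2)) = (4,7) ∈ E(G2) ✓
  (1,8) → (φ(1),φ(8)) = (4,5) ∈ E(G2) ✓
  (2,3) → (φ(2),φ(3)) = (7,8) ∈ E(G2) ✓
  (2,7) → (φ(2),φ(7)) = (3,7) ∈ E(G2) ✓
  (3,5) → (φ(3),φ(5)) = (1,8) ∈ E(G2) ✓
  (3,6) → (φ(3),φ(6)) = (2,8) ∈ E(G2) ✓
  (3,7) → (φ(3),φ(7)) = (3,8) ∈ E(G2) ✓
  (3,8) → (φ(3),φ(8)) = (5,8) ∈ E(G2) ✓
  (4,8) → (φ(4),φ(8)) = (0,5) ∈ E(G2) ✓
  (5,6) → (φ(5),φ(6)) = (1,2) ∈ E(G2) ✓
  (6,8) → (φ(6),φ(8)) = (2,5) ∈ E(G2) ✓
  (7,8) → (φ(7),φ(8)) = (3,5) ∈ E(G2) ✓
All 15 edges of G1 map to edges of G2, and |E(G1)| = |E(G2)| = 15, so φ is a bijection on edges as well as vertices. Hence G1 ≅ G2.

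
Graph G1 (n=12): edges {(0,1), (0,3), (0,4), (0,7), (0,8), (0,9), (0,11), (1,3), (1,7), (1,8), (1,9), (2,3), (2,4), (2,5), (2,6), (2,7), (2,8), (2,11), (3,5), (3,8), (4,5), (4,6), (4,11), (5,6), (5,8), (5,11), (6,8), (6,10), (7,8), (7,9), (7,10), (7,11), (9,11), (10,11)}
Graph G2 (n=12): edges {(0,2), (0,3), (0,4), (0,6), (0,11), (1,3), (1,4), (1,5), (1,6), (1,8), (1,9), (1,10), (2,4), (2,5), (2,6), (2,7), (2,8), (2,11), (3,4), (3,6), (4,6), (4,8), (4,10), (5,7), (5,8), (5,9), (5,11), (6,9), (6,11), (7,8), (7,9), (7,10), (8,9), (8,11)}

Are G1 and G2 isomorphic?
Yes, isomorphic

The graphs are isomorphic.
One valid mapping φ: V(G1) → V(G2): 0→6, 1→0, 2→8, 3→11, 4→9, 5→5, 6→7, 7→4, 8→2, 9→3, 10→10, 11→1

Verify φ preserves adjacency — for each edge of G1, its image is an edge of G2:
  (0,1) → (φ(0),φ(1)) = (0,6) ∈ E(G2) ✓
  (0,3) → (φ(0),φ(3)) = (6,11) ∈ E(G2) ✓
  (0,4) → (φ(0),φ(4)) = (6,9) ∈ E(G2) ✓
  (0,7) → (φ(0),φ(7)) = (4,6) ∈ E(G2) ✓
  (0,8) → (φ(0),φ(8)) = (2,6) ∈ E(G2) ✓
  (0,9) → (φ(0),φ(9)) = (3,6) ∈ E(G2) ✓
  (0,11) → (φ(0),φ(11)) = (1,6) ∈ E(G2) ✓
  (1,3) → (φ(1),φ(3)) = (0,11) ∈ E(G2) ✓
  (1,7) → (φ(1),φ(7)) = (0,4) ∈ E(G2) ✓
  (1,8) → (φ(1),φ(8)) = (0,2) ∈ E(G2) ✓
  (1,9) → (φ(1),φ(9)) = (0,3) ∈ E(G2) ✓
  (2,3) → (φ(2),φ(3)) = (8,11) ∈ E(G2) ✓
  (2,4) → (φ(2),φ(4)) = (8,9) ∈ E(G2) ✓
  (2,5) → (φ(2),φ(5)) = (5,8) ∈ E(G2) ✓
  (2,6) → (φ(2),φ(6)) = (7,8) ∈ E(G2) ✓
  (2,7) → (φ(2),φ(7)) = (4,8) ∈ E(G2) ✓
  (2,8) → (φ(2),φ(8)) = (2,8) ∈ E(G2) ✓
  (2,11) → (φ(2),φ(11)) = (1,8) ∈ E(G2) ✓
  (3,5) → (φ(3),φ(5)) = (5,11) ∈ E(G2) ✓
  (3,8) → (φ(3),φ(8)) = (2,11) ∈ E(G2) ✓
  (4,5) → (φ(4),φ(5)) = (5,9) ∈ E(G2) ✓
  (4,6) → (φ(4),φ(6)) = (7,9) ∈ E(G2) ✓
  (4,11) → (φ(4),φ(11)) = (1,9) ∈ E(G2) ✓
  (5,6) → (φ(5),φ(6)) = (5,7) ∈ E(G2) ✓
  (5,8) → (φ(5),φ(8)) = (2,5) ∈ E(G2) ✓
  (5,11) → (φ(5),φ(11)) = (1,5) ∈ E(G2) ✓
  (6,8) → (φ(6),φ(8)) = (2,7) ∈ E(G2) ✓
  (6,10) → (φ(6),φ(10)) = (7,10) ∈ E(G2) ✓
  (7,8) → (φ(7),φ(8)) = (2,4) ∈ E(G2) ✓
  (7,9) → (φ(7),φ(9)) = (3,4) ∈ E(G2) ✓
  (7,10) → (φ(7),φ(10)) = (4,10) ∈ E(G2) ✓
  (7,11) → (φ(7),φ(11)) = (1,4) ∈ E(G2) ✓
  (9,11) → (φ(9),φ(11)) = (1,3) ∈ E(G2) ✓
  (10,11) → (φ(10),φ(11)) = (1,10) ∈ E(G2) ✓
All 34 edges of G1 map to edges of G2, and |E(G1)| = |E(G2)| = 34, so φ is a bijection on edges as well as vertices. Hence G1 ≅ G2.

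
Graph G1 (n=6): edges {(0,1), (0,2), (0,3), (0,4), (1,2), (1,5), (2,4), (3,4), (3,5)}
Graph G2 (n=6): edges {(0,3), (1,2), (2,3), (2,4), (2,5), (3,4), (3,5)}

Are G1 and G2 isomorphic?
No, not isomorphic

The graphs are NOT isomorphic.

Degrees in G1: deg(0)=4, deg(1)=3, deg(2)=3, deg(3)=3, deg(4)=3, deg(5)=2.
Sorted degree sequence of G1: [4, 3, 3, 3, 3, 2].
Degrees in G2: deg(0)=1, deg(1)=1, deg(2)=4, deg(3)=4, deg(4)=2, deg(5)=2.
Sorted degree sequence of G2: [4, 4, 2, 2, 1, 1].
The (sorted) degree sequence is an isomorphism invariant, so since G1 and G2 have different degree sequences they cannot be isomorphic.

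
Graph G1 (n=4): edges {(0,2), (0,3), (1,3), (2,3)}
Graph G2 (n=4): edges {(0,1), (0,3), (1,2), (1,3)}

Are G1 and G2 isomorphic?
Yes, isomorphic

The graphs are isomorphic.
One valid mapping φ: V(G1) → V(G2): 0→0, 1→2, 2→3, 3→1

Verify φ preserves adjacency — for each edge of G1, its image is an edge of G2:
  (0,2) → (φ(0),φ(2)) = (0,3) ∈ E(G2) ✓
  (0,3) → (φ(0),φ(3)) = (0,1) ∈ E(G2) ✓
  (1,3) → (φ(1),φ(3)) = (1,2) ∈ E(G2) ✓
  (2,3) → (φ(2),φ(3)) = (1,3) ∈ E(G2) ✓
All 4 edges of G1 map to edges of G2, and |E(G1)| = |E(G2)| = 4, so φ is a bijection on edges as well as vertices. Hence G1 ≅ G2.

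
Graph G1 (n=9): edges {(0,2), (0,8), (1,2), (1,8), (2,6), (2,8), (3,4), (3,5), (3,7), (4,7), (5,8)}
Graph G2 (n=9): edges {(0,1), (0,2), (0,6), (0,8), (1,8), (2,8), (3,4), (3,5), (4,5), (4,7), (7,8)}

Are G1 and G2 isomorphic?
Yes, isomorphic

The graphs are isomorphic.
One valid mapping φ: V(G1) → V(G2): 0→1, 1→2, 2→0, 3→4, 4→5, 5→7, 6→6, 7→3, 8→8

Verify φ preserves adjacency — for each edge of G1, its image is an edge of G2:
  (0,2) → (φ(0),φ(2)) = (0,1) ∈ E(G2) ✓
  (0,8) → (φ(0),φ(8)) = (1,8) ∈ E(G2) ✓
  (1,2) → (φ(1),φ(2)) = (0,2) ∈ E(G2) ✓
  (1,8) → (φ(1),φ(8)) = (2,8) ∈ E(G2) ✓
  (2,6) → (φ(2),φ(6)) = (0,6) ∈ E(G2) ✓
  (2,8) → (φ(2),φ(8)) = (0,8) ∈ E(G2) ✓
  (3,4) → (φ(3),φ(4)) = (4,5) ∈ E(G2) ✓
  (3,5) → (φ(3),φ(5)) = (4,7) ∈ E(G2) ✓
  (3,7) → (φ(3),φ(7)) = (3,4) ∈ E(G2) ✓
  (4,7) → (φ(4),φ(7)) = (3,5) ∈ E(G2) ✓
  (5,8) → (φ(5),φ(8)) = (7,8) ∈ E(G2) ✓
All 11 edges of G1 map to edges of G2, and |E(G1)| = |E(G2)| = 11, so φ is a bijection on edges as well as vertices. Hence G1 ≅ G2.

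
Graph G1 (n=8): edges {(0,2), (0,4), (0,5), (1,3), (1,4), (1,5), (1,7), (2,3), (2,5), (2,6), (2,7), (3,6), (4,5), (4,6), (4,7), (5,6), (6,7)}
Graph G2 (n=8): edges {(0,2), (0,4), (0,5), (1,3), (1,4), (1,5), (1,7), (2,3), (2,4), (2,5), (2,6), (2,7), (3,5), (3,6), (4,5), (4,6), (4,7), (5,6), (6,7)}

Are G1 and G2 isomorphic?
No, not isomorphic

The graphs are NOT isomorphic.

Counting edges: G1 has 17 edge(s); G2 has 19 edge(s).
Edge count is an isomorphism invariant (a bijection on vertices induces a bijection on edges), so differing edge counts rule out isomorphism.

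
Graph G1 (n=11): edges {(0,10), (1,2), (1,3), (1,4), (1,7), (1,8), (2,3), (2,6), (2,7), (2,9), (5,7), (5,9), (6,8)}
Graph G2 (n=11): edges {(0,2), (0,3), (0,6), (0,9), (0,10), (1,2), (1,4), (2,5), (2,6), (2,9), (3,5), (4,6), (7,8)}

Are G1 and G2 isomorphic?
Yes, isomorphic

The graphs are isomorphic.
One valid mapping φ: V(G1) → V(G2): 0→7, 1→0, 2→2, 3→9, 4→10, 5→4, 6→5, 7→6, 8→3, 9→1, 10→8

Verify φ preserves adjacency — for each edge of G1, its image is an edge of G2:
  (0,10) → (φ(0),φ(10)) = (7,8) ∈ E(G2) ✓
  (1,2) → (φ(1),φ(2)) = (0,2) ∈ E(G2) ✓
  (1,3) → (φ(1),φ(3)) = (0,9) ∈ E(G2) ✓
  (1,4) → (φ(1),φ(4)) = (0,10) ∈ E(G2) ✓
  (1,7) → (φ(1),φ(7)) = (0,6) ∈ E(G2) ✓
  (1,8) → (φ(1),φ(8)) = (0,3) ∈ E(G2) ✓
  (2,3) → (φ(2),φ(3)) = (2,9) ∈ E(G2) ✓
  (2,6) → (φ(2),φ(6)) = (2,5) ∈ E(G2) ✓
  (2,7) → (φ(2),φ(7)) = (2,6) ∈ E(G2) ✓
  (2,9) → (φ(2),φ(9)) = (1,2) ∈ E(G2) ✓
  (5,7) → (φ(5),φ(7)) = (4,6) ∈ E(G2) ✓
  (5,9) → (φ(5),φ(9)) = (1,4) ∈ E(G2) ✓
  (6,8) → (φ(6),φ(8)) = (3,5) ∈ E(G2) ✓
All 13 edges of G1 map to edges of G2, and |E(G1)| = |E(G2)| = 13, so φ is a bijection on edges as well as vertices. Hence G1 ≅ G2.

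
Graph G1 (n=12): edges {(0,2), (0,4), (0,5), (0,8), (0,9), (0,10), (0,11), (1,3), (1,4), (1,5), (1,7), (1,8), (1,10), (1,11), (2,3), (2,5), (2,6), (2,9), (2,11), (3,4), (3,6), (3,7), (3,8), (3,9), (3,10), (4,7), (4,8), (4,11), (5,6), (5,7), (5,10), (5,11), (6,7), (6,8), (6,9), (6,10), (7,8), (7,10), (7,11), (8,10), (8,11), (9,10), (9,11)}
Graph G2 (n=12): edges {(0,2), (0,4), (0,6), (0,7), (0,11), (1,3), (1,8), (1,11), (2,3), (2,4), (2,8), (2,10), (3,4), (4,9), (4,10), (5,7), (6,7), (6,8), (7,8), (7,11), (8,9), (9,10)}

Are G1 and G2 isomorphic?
No, not isomorphic

The graphs are NOT isomorphic.

Counting triangles (3-cliques): G1 has 55, G2 has 7.
Triangle count is an isomorphism invariant, so differing triangle counts rule out isomorphism.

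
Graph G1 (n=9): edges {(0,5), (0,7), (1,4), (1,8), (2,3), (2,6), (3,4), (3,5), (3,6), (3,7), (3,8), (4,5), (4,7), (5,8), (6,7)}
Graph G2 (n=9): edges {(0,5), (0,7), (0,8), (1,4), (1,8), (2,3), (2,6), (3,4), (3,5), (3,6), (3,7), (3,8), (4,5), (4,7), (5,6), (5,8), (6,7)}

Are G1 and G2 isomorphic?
No, not isomorphic

The graphs are NOT isomorphic.

Counting edges: G1 has 15 edge(s); G2 has 17 edge(s).
Edge count is an isomorphism invariant (a bijection on vertices induces a bijection on edges), so differing edge counts rule out isomorphism.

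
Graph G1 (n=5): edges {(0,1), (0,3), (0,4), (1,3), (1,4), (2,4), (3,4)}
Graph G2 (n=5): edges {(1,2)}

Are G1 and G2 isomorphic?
No, not isomorphic

The graphs are NOT isomorphic.

Connected components of G1: 1 component(s) with vertex sets [[0, 1, 2, 3, 4]], sizes [5].
Connected components of G2: 4 component(s) with vertex sets [[0], [3], [4], [1, 2]], sizes [1, 1, 1, 2].
The number of connected components (and the multiset of component sizes) is an isomorphism invariant — an isomorphism maps each component of G1 bijectively onto a component of G2. Since G1 has 1 component(s) and G2 has 4, they cannot be isomorphic.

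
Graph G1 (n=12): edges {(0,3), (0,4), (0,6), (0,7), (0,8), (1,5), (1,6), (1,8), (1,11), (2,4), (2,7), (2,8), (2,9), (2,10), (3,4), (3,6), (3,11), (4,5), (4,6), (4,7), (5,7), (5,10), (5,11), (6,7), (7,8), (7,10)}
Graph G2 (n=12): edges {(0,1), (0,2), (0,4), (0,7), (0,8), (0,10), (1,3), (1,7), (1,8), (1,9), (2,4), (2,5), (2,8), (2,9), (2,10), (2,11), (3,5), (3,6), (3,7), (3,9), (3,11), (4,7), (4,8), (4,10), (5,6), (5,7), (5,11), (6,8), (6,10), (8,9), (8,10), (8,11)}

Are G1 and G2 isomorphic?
No, not isomorphic

The graphs are NOT isomorphic.

Degrees in G1: deg(0)=5, deg(1)=4, deg(2)=5, deg(3)=4, deg(4)=6, deg(5)=5, deg(6)=5, deg(7)=7, deg(8)=4, deg(9)=1, deg(10)=3, deg(11)=3.
Sorted degree sequence of G1: [7, 6, 5, 5, 5, 5, 4, 4, 4, 3, 3, 1].
Degrees in G2: deg(0)=6, deg(1)=5, deg(2)=7, deg(3)=6, deg(4)=5, deg(5)=5, deg(6)=4, deg(7)=5, deg(8)=8, deg(9)=4, deg(10)=5, deg(11)=4.
Sorted degree sequence of G2: [8, 7, 6, 6, 5, 5, 5, 5, 5, 4, 4, 4].
The (sorted) degree sequence is an isomorphism invariant, so since G1 and G2 have different degree sequences they cannot be isomorphic.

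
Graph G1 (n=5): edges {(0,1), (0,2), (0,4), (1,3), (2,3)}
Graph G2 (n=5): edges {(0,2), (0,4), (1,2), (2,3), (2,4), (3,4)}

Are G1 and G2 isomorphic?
No, not isomorphic

The graphs are NOT isomorphic.

Counting triangles (3-cliques): G1 has 0, G2 has 2.
Triangle count is an isomorphism invariant, so differing triangle counts rule out isomorphism.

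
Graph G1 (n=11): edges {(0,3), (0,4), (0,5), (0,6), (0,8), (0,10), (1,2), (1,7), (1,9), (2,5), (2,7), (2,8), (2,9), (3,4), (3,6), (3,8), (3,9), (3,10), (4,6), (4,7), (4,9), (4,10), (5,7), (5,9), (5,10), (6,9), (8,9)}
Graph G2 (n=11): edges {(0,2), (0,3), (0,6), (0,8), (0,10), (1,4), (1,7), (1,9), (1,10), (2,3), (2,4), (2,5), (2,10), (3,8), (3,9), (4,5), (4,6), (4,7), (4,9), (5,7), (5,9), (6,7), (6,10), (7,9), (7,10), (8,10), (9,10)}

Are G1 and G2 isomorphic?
Yes, isomorphic

The graphs are isomorphic.
One valid mapping φ: V(G1) → V(G2): 0→4, 1→8, 2→0, 3→7, 4→9, 5→2, 6→1, 7→3, 8→6, 9→10, 10→5

Verify φ preserves adjacency — for each edge of G1, its image is an edge of G2:
  (0,3) → (φ(0),φ(3)) = (4,7) ∈ E(G2) ✓
  (0,4) → (φ(0),φ(4)) = (4,9) ∈ E(G2) ✓
  (0,5) → (φ(0),φ(5)) = (2,4) ∈ E(G2) ✓
  (0,6) → (φ(0),φ(6)) = (1,4) ∈ E(G2) ✓
  (0,8) → (φ(0),φ(8)) = (4,6) ∈ E(G2) ✓
  (0,10) → (φ(0),φ(10)) = (4,5) ∈ E(G2) ✓
  (1,2) → (φ(1),φ(2)) = (0,8) ∈ E(G2) ✓
  (1,7) → (φ(1),φ(7)) = (3,8) ∈ E(G2) ✓
  (1,9) → (φ(1),φ(9)) = (8,10) ∈ E(G2) ✓
  (2,5) → (φ(2),φ(5)) = (0,2) ∈ E(G2) ✓
  (2,7) → (φ(2),φ(7)) = (0,3) ∈ E(G2) ✓
  (2,8) → (φ(2),φ(8)) = (0,6) ∈ E(G2) ✓
  (2,9) → (φ(2),φ(9)) = (0,10) ∈ E(G2) ✓
  (3,4) → (φ(3),φ(4)) = (7,9) ∈ E(G2) ✓
  (3,6) → (φ(3),φ(6)) = (1,7) ∈ E(G2) ✓
  (3,8) → (φ(3),φ(8)) = (6,7) ∈ E(G2) ✓
  (3,9) → (φ(3),φ(9)) = (7,10) ∈ E(G2) ✓
  (3,10) → (φ(3),φ(10)) = (5,7) ∈ E(G2) ✓
  (4,6) → (φ(4),φ(6)) = (1,9) ∈ E(G2) ✓
  (4,7) → (φ(4),φ(7)) = (3,9) ∈ E(G2) ✓
  (4,9) → (φ(4),φ(9)) = (9,10) ∈ E(G2) ✓
  (4,10) → (φ(4),φ(10)) = (5,9) ∈ E(G2) ✓
  (5,7) → (φ(5),φ(7)) = (2,3) ∈ E(G2) ✓
  (5,9) → (φ(5),φ(9)) = (2,10) ∈ E(G2) ✓
  (5,10) → (φ(5),φ(10)) = (2,5) ∈ E(G2) ✓
  (6,9) → (φ(6),φ(9)) = (1,10) ∈ E(G2) ✓
  (8,9) → (φ(8),φ(9)) = (6,10) ∈ E(G2) ✓
All 27 edges of G1 map to edges of G2, and |E(G1)| = |E(G2)| = 27, so φ is a bijection on edges as well as vertices. Hence G1 ≅ G2.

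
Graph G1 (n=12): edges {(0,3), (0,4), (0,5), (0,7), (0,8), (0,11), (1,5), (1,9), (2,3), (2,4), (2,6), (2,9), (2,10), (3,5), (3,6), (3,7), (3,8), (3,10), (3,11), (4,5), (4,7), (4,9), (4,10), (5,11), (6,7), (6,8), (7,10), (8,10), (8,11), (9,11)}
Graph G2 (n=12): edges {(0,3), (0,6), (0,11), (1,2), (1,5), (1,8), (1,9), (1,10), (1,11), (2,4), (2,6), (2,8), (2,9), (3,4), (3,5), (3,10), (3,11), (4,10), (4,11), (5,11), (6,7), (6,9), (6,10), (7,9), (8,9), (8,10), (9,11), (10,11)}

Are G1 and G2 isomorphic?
No, not isomorphic

The graphs are NOT isomorphic.

Counting triangles (3-cliques): G1 has 19, G2 has 16.
Triangle count is an isomorphism invariant, so differing triangle counts rule out isomorphism.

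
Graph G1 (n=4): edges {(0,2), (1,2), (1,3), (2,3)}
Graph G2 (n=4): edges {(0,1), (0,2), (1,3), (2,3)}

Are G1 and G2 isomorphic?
No, not isomorphic

The graphs are NOT isomorphic.

Counting triangles (3-cliques): G1 has 1, G2 has 0.
Triangle count is an isomorphism invariant, so differing triangle counts rule out isomorphism.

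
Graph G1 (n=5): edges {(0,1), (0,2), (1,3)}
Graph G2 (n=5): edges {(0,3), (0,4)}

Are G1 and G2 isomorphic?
No, not isomorphic

The graphs are NOT isomorphic.

Connected components of G1: 2 component(s) with vertex sets [[4], [0, 1, 2, 3]], sizes [1, 4].
Connected components of G2: 3 component(s) with vertex sets [[1], [2], [0, 3, 4]], sizes [1, 1, 3].
The number of connected components (and the multiset of component sizes) is an isomorphism invariant — an isomorphism maps each component of G1 bijectively onto a component of G2. Since G1 has 2 component(s) and G2 has 3, they cannot be isomorphic.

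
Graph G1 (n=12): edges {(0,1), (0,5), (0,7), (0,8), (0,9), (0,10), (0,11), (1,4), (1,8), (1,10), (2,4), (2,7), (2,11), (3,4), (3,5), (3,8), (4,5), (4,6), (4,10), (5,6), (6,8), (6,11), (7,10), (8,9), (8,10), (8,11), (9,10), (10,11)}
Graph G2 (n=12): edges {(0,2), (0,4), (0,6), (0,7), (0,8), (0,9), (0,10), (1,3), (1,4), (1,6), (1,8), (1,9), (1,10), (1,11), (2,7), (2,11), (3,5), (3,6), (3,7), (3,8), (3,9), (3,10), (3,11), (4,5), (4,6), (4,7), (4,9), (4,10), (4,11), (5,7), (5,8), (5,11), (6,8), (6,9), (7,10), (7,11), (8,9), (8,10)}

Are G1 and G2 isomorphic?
No, not isomorphic

The graphs are NOT isomorphic.

Counting triangles (3-cliques): G1 has 15, G2 has 40.
Triangle count is an isomorphism invariant, so differing triangle counts rule out isomorphism.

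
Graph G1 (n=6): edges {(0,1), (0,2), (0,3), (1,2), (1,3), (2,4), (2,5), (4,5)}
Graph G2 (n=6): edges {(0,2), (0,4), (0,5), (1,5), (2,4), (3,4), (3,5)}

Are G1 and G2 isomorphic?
No, not isomorphic

The graphs are NOT isomorphic.

Counting triangles (3-cliques): G1 has 3, G2 has 1.
Triangle count is an isomorphism invariant, so differing triangle counts rule out isomorphism.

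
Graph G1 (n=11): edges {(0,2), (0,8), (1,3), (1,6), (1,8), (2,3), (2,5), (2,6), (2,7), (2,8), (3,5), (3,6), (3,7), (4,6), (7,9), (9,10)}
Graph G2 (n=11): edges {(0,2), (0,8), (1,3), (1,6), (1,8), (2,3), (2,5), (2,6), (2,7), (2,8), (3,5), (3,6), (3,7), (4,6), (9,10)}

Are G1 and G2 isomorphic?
No, not isomorphic

The graphs are NOT isomorphic.

Counting edges: G1 has 16 edge(s); G2 has 15 edge(s).
Edge count is an isomorphism invariant (a bijection on vertices induces a bijection on edges), so differing edge counts rule out isomorphism.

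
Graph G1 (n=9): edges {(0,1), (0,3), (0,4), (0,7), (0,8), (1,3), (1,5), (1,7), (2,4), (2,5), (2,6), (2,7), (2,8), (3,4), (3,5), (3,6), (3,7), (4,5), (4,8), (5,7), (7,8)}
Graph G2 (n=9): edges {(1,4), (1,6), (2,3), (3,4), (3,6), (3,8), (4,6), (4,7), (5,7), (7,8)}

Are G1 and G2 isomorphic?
No, not isomorphic

The graphs are NOT isomorphic.

Connected components of G1: 1 component(s) with vertex sets [[0, 1, 2, 3, 4, 5, 6, 7, 8]], sizes [9].
Connected components of G2: 2 component(s) with vertex sets [[0], [1, 2, 3, 4, 5, 6, 7, 8]], sizes [1, 8].
The number of connected components (and the multiset of component sizes) is an isomorphism invariant — an isomorphism maps each component of G1 bijectively onto a component of G2. Since G1 has 1 component(s) and G2 has 2, they cannot be isomorphic.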